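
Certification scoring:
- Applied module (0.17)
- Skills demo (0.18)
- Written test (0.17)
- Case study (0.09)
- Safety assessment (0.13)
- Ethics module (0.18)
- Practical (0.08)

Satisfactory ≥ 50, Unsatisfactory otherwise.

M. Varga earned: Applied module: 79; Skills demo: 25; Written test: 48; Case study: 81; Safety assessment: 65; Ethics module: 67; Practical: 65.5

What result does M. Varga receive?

Satisfactory

Weighted total:
  Applied module 79 × 0.17 = 13.43
  Skills demo 25 × 0.18 = 4.5
  Written test 48 × 0.17 = 8.16
  Case study 81 × 0.09 = 7.29
  Safety assessment 65 × 0.13 = 8.45
  Ethics module 67 × 0.18 = 12.06
  Practical 65.5 × 0.08 = 5.24
Sum = 59.13
59.13 ≥ 50 → Satisfactory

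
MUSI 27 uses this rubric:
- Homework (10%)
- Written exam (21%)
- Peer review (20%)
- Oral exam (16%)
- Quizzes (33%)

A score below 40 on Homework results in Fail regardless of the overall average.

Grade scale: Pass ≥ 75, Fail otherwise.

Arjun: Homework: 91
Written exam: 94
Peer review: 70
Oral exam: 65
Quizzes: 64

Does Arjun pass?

Fail

Homework score 91 ≥ 40: minimum met.
Weighted total:
  Homework 91 × 0.1 = 9.1
  Written exam 94 × 0.21 = 19.74
  Peer review 70 × 0.2 = 14
  Oral exam 65 × 0.16 = 10.4
  Quizzes 64 × 0.33 = 21.12
Sum = 74.36
74.36 < 75 → Fail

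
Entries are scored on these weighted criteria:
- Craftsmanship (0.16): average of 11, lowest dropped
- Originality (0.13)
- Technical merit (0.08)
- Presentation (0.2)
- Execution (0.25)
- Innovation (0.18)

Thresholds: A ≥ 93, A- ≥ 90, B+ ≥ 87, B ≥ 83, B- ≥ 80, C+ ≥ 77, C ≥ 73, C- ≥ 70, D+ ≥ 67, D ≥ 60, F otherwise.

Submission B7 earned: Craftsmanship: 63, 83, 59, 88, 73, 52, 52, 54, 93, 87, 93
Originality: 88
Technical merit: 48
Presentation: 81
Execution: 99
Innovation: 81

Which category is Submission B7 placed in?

B-

Craftsmanship: drop 52 → average of remaining 10 = 745/10 = 74.5
Weighted total:
  Craftsmanship 74.5 × 0.16 = 11.92
  Originality 88 × 0.13 = 11.44
  Technical merit 48 × 0.08 = 3.84
  Presentation 81 × 0.2 = 16.2
  Execution 99 × 0.25 = 24.75
  Innovation 81 × 0.18 = 14.58
Sum = 82.73
82.73 is ≥ 80 and < 83 → B-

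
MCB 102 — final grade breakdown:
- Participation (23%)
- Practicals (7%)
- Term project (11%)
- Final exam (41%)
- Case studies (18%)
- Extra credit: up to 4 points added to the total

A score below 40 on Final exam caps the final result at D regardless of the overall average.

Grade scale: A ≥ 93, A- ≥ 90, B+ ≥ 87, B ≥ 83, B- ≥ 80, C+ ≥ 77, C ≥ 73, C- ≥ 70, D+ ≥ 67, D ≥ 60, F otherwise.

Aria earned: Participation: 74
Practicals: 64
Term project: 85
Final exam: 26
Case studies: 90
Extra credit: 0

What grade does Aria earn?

Final exam score 26 < 40: minimum not met.
Weighted total:
  Participation 74 × 0.23 = 17.02
  Practicals 64 × 0.07 = 4.48
  Term project 85 × 0.11 = 9.35
  Final exam 26 × 0.41 = 10.66
  Case studies 90 × 0.18 = 16.2
Sum = 57.71
Extra credit: 57.71 + 0 = 57.71
57.71 would be F; cap at D applies → F.

F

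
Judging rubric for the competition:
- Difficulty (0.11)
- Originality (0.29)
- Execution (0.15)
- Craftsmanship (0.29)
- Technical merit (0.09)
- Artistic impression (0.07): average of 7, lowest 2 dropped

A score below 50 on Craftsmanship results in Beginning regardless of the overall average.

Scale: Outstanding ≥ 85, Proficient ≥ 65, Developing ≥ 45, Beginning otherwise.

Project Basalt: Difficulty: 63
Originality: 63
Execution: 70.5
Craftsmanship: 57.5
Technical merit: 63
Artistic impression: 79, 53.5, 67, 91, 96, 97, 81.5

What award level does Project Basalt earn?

Developing

Artistic impression: drop 53.5, 67 → average of remaining 5 = 444.5/5 = 88.9
Craftsmanship score 57.5 ≥ 50: minimum met.
Weighted total:
  Difficulty 63 × 0.11 = 6.93
  Originality 63 × 0.29 = 18.27
  Execution 70.5 × 0.15 = 10.575
  Craftsmanship 57.5 × 0.29 = 16.675
  Technical merit 63 × 0.09 = 5.67
  Artistic impression 88.9 × 0.07 = 6.223
Sum = 64.343
64.343 is ≥ 45 and < 65 → Developing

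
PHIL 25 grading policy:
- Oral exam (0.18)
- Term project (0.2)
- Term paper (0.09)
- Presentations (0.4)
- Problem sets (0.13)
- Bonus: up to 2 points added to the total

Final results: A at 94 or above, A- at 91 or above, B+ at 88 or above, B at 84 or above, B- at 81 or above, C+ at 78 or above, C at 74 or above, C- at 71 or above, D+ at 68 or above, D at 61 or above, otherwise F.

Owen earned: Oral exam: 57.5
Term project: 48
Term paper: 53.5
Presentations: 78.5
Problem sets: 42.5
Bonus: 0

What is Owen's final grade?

Weighted total:
  Oral exam 57.5 × 0.18 = 10.35
  Term project 48 × 0.2 = 9.6
  Term paper 53.5 × 0.09 = 4.815
  Presentations 78.5 × 0.4 = 31.4
  Problem sets 42.5 × 0.13 = 5.525
Sum = 61.69
Bonus: 61.69 + 0 = 61.69
61.69 is ≥ 61 and < 68 → D

D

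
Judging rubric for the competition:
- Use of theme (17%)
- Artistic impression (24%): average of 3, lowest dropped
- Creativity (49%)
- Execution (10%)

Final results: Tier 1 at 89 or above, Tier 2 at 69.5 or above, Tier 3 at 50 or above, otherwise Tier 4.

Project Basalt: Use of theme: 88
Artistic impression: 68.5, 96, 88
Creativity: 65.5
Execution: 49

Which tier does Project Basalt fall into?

Artistic impression: drop 68.5 → average of remaining 2 = 184/2 = 92
Weighted total:
  Use of theme 88 × 0.17 = 14.96
  Artistic impression 92 × 0.24 = 22.08
  Creativity 65.5 × 0.49 = 32.095
  Execution 49 × 0.1 = 4.9
Sum = 74.035
74.035 is ≥ 69.5 and < 89 → Tier 2

Tier 2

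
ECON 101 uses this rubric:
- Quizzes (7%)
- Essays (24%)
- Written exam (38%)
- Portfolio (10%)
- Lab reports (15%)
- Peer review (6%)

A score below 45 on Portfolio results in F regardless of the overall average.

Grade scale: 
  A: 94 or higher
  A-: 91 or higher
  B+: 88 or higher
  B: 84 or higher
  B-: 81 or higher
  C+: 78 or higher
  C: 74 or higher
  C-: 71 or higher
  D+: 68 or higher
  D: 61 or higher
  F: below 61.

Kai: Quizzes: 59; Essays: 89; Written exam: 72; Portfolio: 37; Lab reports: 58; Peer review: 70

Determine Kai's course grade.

F

Portfolio score 37 < 45: minimum not met.
Weighted total:
  Quizzes 59 × 0.07 = 4.13
  Essays 89 × 0.24 = 21.36
  Written exam 72 × 0.38 = 27.36
  Portfolio 37 × 0.1 = 3.7
  Lab reports 58 × 0.15 = 8.7
  Peer review 70 × 0.06 = 4.2
Sum = 69.45
Because the Portfolio minimum was not met, the result is F.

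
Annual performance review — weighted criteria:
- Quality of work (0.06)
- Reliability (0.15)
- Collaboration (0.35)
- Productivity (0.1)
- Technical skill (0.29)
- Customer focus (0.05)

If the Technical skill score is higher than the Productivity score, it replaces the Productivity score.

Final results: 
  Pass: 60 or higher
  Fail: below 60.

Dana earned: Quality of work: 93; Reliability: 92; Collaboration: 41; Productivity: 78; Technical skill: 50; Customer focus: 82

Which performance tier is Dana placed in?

Pass

Technical skill (50) ≤ Productivity (78), so Productivity stays at 78.
Weighted total:
  Quality of work 93 × 0.06 = 5.58
  Reliability 92 × 0.15 = 13.8
  Collaboration 41 × 0.35 = 14.35
  Productivity 78 × 0.1 = 7.8
  Technical skill 50 × 0.29 = 14.5
  Customer focus 82 × 0.05 = 4.1
Sum = 60.13
60.13 ≥ 60 → Pass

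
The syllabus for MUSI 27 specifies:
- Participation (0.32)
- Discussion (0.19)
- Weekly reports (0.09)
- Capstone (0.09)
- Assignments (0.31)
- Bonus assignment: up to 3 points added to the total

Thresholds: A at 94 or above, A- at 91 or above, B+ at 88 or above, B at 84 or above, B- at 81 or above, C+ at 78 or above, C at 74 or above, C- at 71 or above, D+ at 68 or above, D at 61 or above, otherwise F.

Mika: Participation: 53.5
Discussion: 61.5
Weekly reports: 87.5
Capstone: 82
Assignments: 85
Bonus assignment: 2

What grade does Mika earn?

Weighted total:
  Participation 53.5 × 0.32 = 17.12
  Discussion 61.5 × 0.19 = 11.685
  Weekly reports 87.5 × 0.09 = 7.875
  Capstone 82 × 0.09 = 7.38
  Assignments 85 × 0.31 = 26.35
Sum = 70.41
Bonus assignment: 70.41 + 2 = 72.41
72.41 is ≥ 71 and < 74 → C-

C-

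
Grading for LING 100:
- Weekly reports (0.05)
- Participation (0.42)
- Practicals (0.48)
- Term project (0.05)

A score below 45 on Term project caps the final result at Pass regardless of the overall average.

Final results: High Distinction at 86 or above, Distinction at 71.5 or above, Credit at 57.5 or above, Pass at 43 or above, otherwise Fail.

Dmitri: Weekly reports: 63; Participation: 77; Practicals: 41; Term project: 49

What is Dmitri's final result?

Credit

Term project score 49 ≥ 45: minimum met.
Weighted total:
  Weekly reports 63 × 0.05 = 3.15
  Participation 77 × 0.42 = 32.34
  Practicals 41 × 0.48 = 19.68
  Term project 49 × 0.05 = 2.45
Sum = 57.62
57.62 is ≥ 57.5 and < 71.5 → Credit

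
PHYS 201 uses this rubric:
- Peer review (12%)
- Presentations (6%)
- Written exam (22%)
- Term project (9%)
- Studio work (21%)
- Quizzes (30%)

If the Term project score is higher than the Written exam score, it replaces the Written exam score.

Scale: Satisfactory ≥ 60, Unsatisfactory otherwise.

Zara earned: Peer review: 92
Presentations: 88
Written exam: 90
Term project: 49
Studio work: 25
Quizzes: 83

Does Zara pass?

Satisfactory

Term project (49) ≤ Written exam (90), so Written exam stays at 90.
Weighted total:
  Peer review 92 × 0.12 = 11.04
  Presentations 88 × 0.06 = 5.28
  Written exam 90 × 0.22 = 19.8
  Term project 49 × 0.09 = 4.41
  Studio work 25 × 0.21 = 5.25
  Quizzes 83 × 0.3 = 24.9
Sum = 70.68
70.68 ≥ 60 → Satisfactory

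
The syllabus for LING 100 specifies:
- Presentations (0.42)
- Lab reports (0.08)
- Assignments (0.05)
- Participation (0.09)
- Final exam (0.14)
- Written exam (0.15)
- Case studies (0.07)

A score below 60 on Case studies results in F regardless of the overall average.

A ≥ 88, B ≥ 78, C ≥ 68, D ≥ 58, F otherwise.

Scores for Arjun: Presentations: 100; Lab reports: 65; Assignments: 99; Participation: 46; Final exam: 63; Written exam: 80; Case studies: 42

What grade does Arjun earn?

F

Case studies score 42 < 60: minimum not met.
Weighted total:
  Presentations 100 × 0.42 = 42
  Lab reports 65 × 0.08 = 5.2
  Assignments 99 × 0.05 = 4.95
  Participation 46 × 0.09 = 4.14
  Final exam 63 × 0.14 = 8.82
  Written exam 80 × 0.15 = 12
  Case studies 42 × 0.07 = 2.94
Sum = 80.05
Because the Case studies minimum was not met, the result is F.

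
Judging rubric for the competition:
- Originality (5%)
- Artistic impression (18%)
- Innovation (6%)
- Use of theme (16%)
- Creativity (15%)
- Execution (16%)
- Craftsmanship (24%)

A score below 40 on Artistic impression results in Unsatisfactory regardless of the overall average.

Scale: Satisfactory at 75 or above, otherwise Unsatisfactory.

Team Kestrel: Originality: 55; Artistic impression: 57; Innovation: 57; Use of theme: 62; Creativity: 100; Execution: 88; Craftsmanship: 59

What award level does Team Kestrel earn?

Artistic impression score 57 ≥ 40: minimum met.
Weighted total:
  Originality 55 × 0.05 = 2.75
  Artistic impression 57 × 0.18 = 10.26
  Innovation 57 × 0.06 = 3.42
  Use of theme 62 × 0.16 = 9.92
  Creativity 100 × 0.15 = 15
  Execution 88 × 0.16 = 14.08
  Craftsmanship 59 × 0.24 = 14.16
Sum = 69.59
69.59 < 75 → Unsatisfactory

Unsatisfactory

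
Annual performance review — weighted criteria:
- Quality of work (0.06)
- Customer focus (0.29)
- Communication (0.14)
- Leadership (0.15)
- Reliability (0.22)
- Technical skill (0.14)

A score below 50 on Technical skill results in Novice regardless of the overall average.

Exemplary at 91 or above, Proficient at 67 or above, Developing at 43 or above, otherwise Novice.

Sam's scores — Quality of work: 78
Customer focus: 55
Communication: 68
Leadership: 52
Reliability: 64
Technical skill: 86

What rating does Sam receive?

Developing

Technical skill score 86 ≥ 50: minimum met.
Weighted total:
  Quality of work 78 × 0.06 = 4.68
  Customer focus 55 × 0.29 = 15.95
  Communication 68 × 0.14 = 9.52
  Leadership 52 × 0.15 = 7.8
  Reliability 64 × 0.22 = 14.08
  Technical skill 86 × 0.14 = 12.04
Sum = 64.07
64.07 is ≥ 43 and < 67 → Developing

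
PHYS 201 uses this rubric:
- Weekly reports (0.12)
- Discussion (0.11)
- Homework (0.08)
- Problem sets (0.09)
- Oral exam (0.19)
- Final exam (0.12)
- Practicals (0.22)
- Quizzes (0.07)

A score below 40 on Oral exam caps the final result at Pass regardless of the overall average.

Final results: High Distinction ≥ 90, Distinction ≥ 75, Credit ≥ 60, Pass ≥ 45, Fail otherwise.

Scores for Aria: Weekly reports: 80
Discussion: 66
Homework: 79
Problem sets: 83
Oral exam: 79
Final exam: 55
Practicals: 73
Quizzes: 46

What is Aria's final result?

Oral exam score 79 ≥ 40: minimum met.
Weighted total:
  Weekly reports 80 × 0.12 = 9.6
  Discussion 66 × 0.11 = 7.26
  Homework 79 × 0.08 = 6.32
  Problem sets 83 × 0.09 = 7.47
  Oral exam 79 × 0.19 = 15.01
  Final exam 55 × 0.12 = 6.6
  Practicals 73 × 0.22 = 16.06
  Quizzes 46 × 0.07 = 3.22
Sum = 71.54
71.54 is ≥ 60 and < 75 → Credit

Credit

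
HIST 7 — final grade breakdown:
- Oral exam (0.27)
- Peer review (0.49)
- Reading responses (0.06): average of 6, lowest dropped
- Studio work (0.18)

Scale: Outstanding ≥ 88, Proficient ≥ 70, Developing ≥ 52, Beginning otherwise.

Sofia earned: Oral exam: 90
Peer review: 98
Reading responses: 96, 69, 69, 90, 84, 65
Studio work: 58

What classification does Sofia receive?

Reading responses: drop 65 → average of remaining 5 = 408/5 = 81.6
Weighted total:
  Oral exam 90 × 0.27 = 24.3
  Peer review 98 × 0.49 = 48.02
  Reading responses 81.6 × 0.06 = 4.896
  Studio work 58 × 0.18 = 10.44
Sum = 87.656
87.656 is ≥ 70 and < 88 → Proficient

Proficient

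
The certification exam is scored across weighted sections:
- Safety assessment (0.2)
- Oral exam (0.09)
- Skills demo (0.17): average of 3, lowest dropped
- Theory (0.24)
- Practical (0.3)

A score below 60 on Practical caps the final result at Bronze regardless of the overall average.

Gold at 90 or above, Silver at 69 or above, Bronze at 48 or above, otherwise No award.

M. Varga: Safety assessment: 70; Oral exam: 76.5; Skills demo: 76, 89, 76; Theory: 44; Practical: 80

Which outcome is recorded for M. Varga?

Silver

Skills demo: drop 76 → average of remaining 2 = 165/2 = 82.5
Practical score 80 ≥ 60: minimum met.
Weighted total:
  Safety assessment 70 × 0.2 = 14
  Oral exam 76.5 × 0.09 = 6.885
  Skills demo 82.5 × 0.17 = 14.025
  Theory 44 × 0.24 = 10.56
  Practical 80 × 0.3 = 24
Sum = 69.47
69.47 is ≥ 69 and < 90 → Silver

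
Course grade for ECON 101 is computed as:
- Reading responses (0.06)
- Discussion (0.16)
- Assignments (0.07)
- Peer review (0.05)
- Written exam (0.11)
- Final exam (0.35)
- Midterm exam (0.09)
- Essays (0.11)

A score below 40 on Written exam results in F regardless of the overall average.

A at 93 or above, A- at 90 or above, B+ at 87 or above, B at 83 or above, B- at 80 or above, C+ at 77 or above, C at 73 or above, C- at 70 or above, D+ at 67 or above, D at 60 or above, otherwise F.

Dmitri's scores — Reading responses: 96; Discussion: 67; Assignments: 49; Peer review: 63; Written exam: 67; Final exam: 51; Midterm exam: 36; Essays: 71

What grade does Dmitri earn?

F

Written exam score 67 ≥ 40: minimum met.
Weighted total:
  Reading responses 96 × 0.06 = 5.76
  Discussion 67 × 0.16 = 10.72
  Assignments 49 × 0.07 = 3.43
  Peer review 63 × 0.05 = 3.15
  Written exam 67 × 0.11 = 7.37
  Final exam 51 × 0.35 = 17.85
  Midterm exam 36 × 0.09 = 3.24
  Essays 71 × 0.11 = 7.81
Sum = 59.33
59.33 < 60 → F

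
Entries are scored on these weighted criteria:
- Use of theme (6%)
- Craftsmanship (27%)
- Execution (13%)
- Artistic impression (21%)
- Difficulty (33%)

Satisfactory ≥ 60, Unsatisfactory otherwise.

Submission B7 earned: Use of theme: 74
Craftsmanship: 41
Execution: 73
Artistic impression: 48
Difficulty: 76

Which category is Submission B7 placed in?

Satisfactory

Weighted total:
  Use of theme 74 × 0.06 = 4.44
  Craftsmanship 41 × 0.27 = 11.07
  Execution 73 × 0.13 = 9.49
  Artistic impression 48 × 0.21 = 10.08
  Difficulty 76 × 0.33 = 25.08
Sum = 60.16
60.16 ≥ 60 → Satisfactory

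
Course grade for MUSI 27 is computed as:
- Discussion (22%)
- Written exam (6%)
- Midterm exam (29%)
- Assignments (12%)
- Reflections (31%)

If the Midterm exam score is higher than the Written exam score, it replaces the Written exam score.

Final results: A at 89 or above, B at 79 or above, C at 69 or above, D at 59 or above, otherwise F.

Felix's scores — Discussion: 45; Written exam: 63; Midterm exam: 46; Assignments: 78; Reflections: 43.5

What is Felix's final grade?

Midterm exam (46) ≤ Written exam (63), so Written exam stays at 63.
Weighted total:
  Discussion 45 × 0.22 = 9.9
  Written exam 63 × 0.06 = 3.78
  Midterm exam 46 × 0.29 = 13.34
  Assignments 78 × 0.12 = 9.36
  Reflections 43.5 × 0.31 = 13.485
Sum = 49.865
49.865 < 59 → F

F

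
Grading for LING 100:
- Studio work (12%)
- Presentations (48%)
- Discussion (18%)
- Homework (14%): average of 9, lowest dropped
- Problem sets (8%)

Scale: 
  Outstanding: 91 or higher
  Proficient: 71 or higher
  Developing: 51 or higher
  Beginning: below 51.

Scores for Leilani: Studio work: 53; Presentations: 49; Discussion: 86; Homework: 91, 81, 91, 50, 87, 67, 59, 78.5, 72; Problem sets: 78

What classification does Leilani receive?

Homework: drop 50 → average of remaining 8 = 626.5/8 = 78.3125
Weighted total:
  Studio work 53 × 0.12 = 6.36
  Presentations 49 × 0.48 = 23.52
  Discussion 86 × 0.18 = 15.48
  Homework 78.3125 × 0.14 = 10.96375
  Problem sets 78 × 0.08 = 6.24
Sum = 62.56375
62.56375 is ≥ 51 and < 71 → Developing

Developing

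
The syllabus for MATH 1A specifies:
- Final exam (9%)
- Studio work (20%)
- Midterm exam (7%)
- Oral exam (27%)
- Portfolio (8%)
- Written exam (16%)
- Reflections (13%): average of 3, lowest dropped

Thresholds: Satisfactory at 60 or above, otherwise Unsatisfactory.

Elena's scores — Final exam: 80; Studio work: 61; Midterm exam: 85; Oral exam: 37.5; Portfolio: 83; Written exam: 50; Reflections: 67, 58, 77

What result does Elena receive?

Reflections: drop 58 → average of remaining 2 = 144/2 = 72
Weighted total:
  Final exam 80 × 0.09 = 7.2
  Studio work 61 × 0.2 = 12.2
  Midterm exam 85 × 0.07 = 5.95
  Oral exam 37.5 × 0.27 = 10.125
  Portfolio 83 × 0.08 = 6.64
  Written exam 50 × 0.16 = 8
  Reflections 72 × 0.13 = 9.36
Sum = 59.475
59.475 < 60 → Unsatisfactory

Unsatisfactory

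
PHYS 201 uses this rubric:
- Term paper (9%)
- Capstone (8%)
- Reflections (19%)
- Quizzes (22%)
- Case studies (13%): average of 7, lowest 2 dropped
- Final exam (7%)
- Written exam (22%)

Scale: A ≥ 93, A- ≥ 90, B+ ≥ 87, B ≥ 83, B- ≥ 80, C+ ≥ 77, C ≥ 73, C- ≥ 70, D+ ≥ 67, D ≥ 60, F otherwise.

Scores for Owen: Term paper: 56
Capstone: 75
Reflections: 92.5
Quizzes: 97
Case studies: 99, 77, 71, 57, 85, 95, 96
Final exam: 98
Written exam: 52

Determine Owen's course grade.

B-

Case studies: drop 57, 71 → average of remaining 5 = 452/5 = 90.4
Weighted total:
  Term paper 56 × 0.09 = 5.04
  Capstone 75 × 0.08 = 6
  Reflections 92.5 × 0.19 = 17.575
  Quizzes 97 × 0.22 = 21.34
  Case studies 90.4 × 0.13 = 11.752
  Final exam 98 × 0.07 = 6.86
  Written exam 52 × 0.22 = 11.44
Sum = 80.007
80.007 is ≥ 80 and < 83 → B-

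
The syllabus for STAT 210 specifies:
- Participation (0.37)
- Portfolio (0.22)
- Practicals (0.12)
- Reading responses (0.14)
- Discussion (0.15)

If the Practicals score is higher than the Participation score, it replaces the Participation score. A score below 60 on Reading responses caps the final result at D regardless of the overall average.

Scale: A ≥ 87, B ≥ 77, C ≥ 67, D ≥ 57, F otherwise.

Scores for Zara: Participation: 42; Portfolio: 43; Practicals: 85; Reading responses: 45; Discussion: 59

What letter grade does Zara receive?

Practicals (85) > Participation (42), so Participation counts as 85.
Reading responses score 45 < 60: minimum not met.
Weighted total:
  Participation 85 × 0.37 = 31.45
  Portfolio 43 × 0.22 = 9.46
  Practicals 85 × 0.12 = 10.2
  Reading responses 45 × 0.14 = 6.3
  Discussion 59 × 0.15 = 8.85
Sum = 66.26
66.26 would be D; cap at D applies → D.

D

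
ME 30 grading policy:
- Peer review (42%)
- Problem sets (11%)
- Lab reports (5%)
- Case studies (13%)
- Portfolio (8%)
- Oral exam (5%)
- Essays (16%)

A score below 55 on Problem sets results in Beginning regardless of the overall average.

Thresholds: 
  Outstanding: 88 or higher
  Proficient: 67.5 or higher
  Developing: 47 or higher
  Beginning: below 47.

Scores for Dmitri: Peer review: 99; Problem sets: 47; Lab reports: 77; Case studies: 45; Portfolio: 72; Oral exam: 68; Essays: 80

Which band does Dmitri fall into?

Beginning

Problem sets score 47 < 55: minimum not met.
Weighted total:
  Peer review 99 × 0.42 = 41.58
  Problem sets 47 × 0.11 = 5.17
  Lab reports 77 × 0.05 = 3.85
  Case studies 45 × 0.13 = 5.85
  Portfolio 72 × 0.08 = 5.76
  Oral exam 68 × 0.05 = 3.4
  Essays 80 × 0.16 = 12.8
Sum = 78.41
Because the Problem sets minimum was not met, the result is Beginning.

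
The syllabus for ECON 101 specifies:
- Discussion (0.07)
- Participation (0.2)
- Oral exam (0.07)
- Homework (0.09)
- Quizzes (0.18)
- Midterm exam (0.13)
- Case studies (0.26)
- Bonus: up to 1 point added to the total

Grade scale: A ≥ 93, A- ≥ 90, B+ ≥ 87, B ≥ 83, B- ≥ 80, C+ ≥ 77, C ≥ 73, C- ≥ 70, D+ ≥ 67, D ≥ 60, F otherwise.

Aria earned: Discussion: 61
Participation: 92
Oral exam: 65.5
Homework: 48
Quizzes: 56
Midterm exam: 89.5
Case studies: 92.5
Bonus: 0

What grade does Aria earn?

C+

Weighted total:
  Discussion 61 × 0.07 = 4.27
  Participation 92 × 0.2 = 18.4
  Oral exam 65.5 × 0.07 = 4.585
  Homework 48 × 0.09 = 4.32
  Quizzes 56 × 0.18 = 10.08
  Midterm exam 89.5 × 0.13 = 11.635
  Case studies 92.5 × 0.26 = 24.05
Sum = 77.34
Bonus: 77.34 + 0 = 77.34
77.34 is ≥ 77 and < 80 → C+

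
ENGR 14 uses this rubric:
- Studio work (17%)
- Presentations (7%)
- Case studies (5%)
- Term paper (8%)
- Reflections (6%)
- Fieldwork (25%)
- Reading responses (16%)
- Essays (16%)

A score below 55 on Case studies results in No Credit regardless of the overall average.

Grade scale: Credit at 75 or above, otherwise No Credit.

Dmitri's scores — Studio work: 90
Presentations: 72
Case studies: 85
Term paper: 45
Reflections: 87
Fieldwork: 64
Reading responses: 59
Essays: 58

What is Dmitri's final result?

No Credit

Case studies score 85 ≥ 55: minimum met.
Weighted total:
  Studio work 90 × 0.17 = 15.3
  Presentations 72 × 0.07 = 5.04
  Case studies 85 × 0.05 = 4.25
  Term paper 45 × 0.08 = 3.6
  Reflections 87 × 0.06 = 5.22
  Fieldwork 64 × 0.25 = 16
  Reading responses 59 × 0.16 = 9.44
  Essays 58 × 0.16 = 9.28
Sum = 68.13
68.13 < 75 → No Credit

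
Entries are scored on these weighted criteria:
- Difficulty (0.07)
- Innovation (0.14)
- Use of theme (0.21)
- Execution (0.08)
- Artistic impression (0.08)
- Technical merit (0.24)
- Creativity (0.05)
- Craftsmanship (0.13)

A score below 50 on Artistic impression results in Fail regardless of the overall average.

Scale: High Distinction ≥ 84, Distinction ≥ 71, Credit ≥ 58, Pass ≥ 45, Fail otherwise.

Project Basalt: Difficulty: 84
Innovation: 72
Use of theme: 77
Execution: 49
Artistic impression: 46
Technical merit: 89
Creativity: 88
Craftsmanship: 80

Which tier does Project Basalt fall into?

Fail

Artistic impression score 46 < 50: minimum not met.
Weighted total:
  Difficulty 84 × 0.07 = 5.88
  Innovation 72 × 0.14 = 10.08
  Use of theme 77 × 0.21 = 16.17
  Execution 49 × 0.08 = 3.92
  Artistic impression 46 × 0.08 = 3.68
  Technical merit 89 × 0.24 = 21.36
  Creativity 88 × 0.05 = 4.4
  Craftsmanship 80 × 0.13 = 10.4
Sum = 75.89
Because the Artistic impression minimum was not met, the result is Fail.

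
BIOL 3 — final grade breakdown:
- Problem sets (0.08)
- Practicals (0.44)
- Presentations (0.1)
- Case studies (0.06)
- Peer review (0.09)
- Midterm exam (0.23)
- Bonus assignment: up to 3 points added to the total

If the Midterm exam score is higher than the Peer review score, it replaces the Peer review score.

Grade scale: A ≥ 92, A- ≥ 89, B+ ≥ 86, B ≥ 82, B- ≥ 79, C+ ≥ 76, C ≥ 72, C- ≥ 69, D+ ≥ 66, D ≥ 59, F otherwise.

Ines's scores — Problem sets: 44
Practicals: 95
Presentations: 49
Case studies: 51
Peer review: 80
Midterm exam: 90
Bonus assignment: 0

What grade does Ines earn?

B

Midterm exam (90) > Peer review (80), so Peer review counts as 90.
Weighted total:
  Problem sets 44 × 0.08 = 3.52
  Practicals 95 × 0.44 = 41.8
  Presentations 49 × 0.1 = 4.9
  Case studies 51 × 0.06 = 3.06
  Peer review 90 × 0.09 = 8.1
  Midterm exam 90 × 0.23 = 20.7
Sum = 82.08
Bonus assignment: 82.08 + 0 = 82.08
82.08 is ≥ 82 and < 86 → B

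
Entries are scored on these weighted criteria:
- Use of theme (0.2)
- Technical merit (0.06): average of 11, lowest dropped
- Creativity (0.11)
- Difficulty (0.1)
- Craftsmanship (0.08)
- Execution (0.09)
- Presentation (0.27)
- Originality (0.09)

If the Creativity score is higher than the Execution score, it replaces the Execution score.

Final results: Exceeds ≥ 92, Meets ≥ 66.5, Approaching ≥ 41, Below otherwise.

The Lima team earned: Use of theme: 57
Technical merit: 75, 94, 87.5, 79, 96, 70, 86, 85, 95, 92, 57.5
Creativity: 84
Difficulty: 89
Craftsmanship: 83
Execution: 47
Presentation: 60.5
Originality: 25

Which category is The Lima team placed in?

Meets

Technical merit: drop 57.5 → average of remaining 10 = 859.5/10 = 85.95
Creativity (84) > Execution (47), so Execution counts as 84.
Weighted total:
  Use of theme 57 × 0.2 = 11.4
  Technical merit 85.95 × 0.06 = 5.157
  Creativity 84 × 0.11 = 9.24
  Difficulty 89 × 0.1 = 8.9
  Craftsmanship 83 × 0.08 = 6.64
  Execution 84 × 0.09 = 7.56
  Presentation 60.5 × 0.27 = 16.335
  Originality 25 × 0.09 = 2.25
Sum = 67.482
67.482 is ≥ 66.5 and < 92 → Meets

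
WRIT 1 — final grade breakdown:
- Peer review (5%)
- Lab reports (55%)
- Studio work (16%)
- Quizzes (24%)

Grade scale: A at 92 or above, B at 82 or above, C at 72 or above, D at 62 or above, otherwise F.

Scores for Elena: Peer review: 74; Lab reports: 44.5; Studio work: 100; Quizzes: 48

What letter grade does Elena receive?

F

Weighted total:
  Peer review 74 × 0.05 = 3.7
  Lab reports 44.5 × 0.55 = 24.475
  Studio work 100 × 0.16 = 16
  Quizzes 48 × 0.24 = 11.52
Sum = 55.695
55.695 < 62 → F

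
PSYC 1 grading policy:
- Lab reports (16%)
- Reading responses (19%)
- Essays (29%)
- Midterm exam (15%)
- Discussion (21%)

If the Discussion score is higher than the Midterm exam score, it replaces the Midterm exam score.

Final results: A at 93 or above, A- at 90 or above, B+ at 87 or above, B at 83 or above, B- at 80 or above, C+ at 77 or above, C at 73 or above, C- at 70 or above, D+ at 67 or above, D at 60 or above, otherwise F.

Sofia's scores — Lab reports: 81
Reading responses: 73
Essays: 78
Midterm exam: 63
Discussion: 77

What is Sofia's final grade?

Discussion (77) > Midterm exam (63), so Midterm exam counts as 77.
Weighted total:
  Lab reports 81 × 0.16 = 12.96
  Reading responses 73 × 0.19 = 13.87
  Essays 78 × 0.29 = 22.62
  Midterm exam 77 × 0.15 = 11.55
  Discussion 77 × 0.21 = 16.17
Sum = 77.17
77.17 is ≥ 77 and < 80 → C+

C+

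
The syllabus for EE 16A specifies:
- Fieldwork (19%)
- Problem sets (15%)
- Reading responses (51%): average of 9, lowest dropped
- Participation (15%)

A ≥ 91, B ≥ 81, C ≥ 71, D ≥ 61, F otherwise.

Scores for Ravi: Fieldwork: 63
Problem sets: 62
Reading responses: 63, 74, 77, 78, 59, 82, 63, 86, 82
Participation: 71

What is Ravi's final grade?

D

Reading responses: drop 59 → average of remaining 8 = 605/8 = 75.625
Weighted total:
  Fieldwork 63 × 0.19 = 11.97
  Problem sets 62 × 0.15 = 9.3
  Reading responses 75.625 × 0.51 = 38.56875
  Participation 71 × 0.15 = 10.65
Sum = 70.48875
70.48875 is ≥ 61 and < 71 → D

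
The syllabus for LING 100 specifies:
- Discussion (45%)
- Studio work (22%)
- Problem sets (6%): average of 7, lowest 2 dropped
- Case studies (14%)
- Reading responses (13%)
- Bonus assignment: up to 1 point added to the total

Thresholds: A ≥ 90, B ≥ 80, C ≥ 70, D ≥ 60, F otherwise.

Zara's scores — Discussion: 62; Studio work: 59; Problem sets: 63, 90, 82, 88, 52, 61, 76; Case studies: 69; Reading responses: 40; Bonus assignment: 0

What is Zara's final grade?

D

Problem sets: drop 52, 61 → average of remaining 5 = 399/5 = 79.8
Weighted total:
  Discussion 62 × 0.45 = 27.9
  Studio work 59 × 0.22 = 12.98
  Problem sets 79.8 × 0.06 = 4.788
  Case studies 69 × 0.14 = 9.66
  Reading responses 40 × 0.13 = 5.2
Sum = 60.528
Bonus assignment: 60.528 + 0 = 60.528
60.528 is ≥ 60 and < 70 → D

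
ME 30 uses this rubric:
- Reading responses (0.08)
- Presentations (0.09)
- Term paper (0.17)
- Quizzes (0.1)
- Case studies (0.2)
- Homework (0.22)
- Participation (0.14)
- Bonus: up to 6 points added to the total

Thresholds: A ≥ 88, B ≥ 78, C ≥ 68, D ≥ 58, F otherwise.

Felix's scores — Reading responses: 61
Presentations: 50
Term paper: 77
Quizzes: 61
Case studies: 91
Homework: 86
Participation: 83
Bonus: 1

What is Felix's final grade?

B

Weighted total:
  Reading responses 61 × 0.08 = 4.88
  Presentations 50 × 0.09 = 4.5
  Term paper 77 × 0.17 = 13.09
  Quizzes 61 × 0.1 = 6.1
  Case studies 91 × 0.2 = 18.2
  Homework 86 × 0.22 = 18.92
  Participation 83 × 0.14 = 11.62
Sum = 77.31
Bonus: 77.31 + 1 = 78.31
78.31 is ≥ 78 and < 88 → B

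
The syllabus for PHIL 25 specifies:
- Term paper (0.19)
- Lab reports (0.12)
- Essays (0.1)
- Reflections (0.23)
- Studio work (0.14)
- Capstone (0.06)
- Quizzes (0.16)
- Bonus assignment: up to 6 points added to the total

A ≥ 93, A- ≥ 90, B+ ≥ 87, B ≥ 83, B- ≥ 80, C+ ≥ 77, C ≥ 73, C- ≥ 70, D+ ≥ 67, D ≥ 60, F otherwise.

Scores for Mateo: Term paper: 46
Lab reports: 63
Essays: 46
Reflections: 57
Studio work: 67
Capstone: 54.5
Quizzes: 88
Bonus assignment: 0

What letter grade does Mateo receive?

Weighted total:
  Term paper 46 × 0.19 = 8.74
  Lab reports 63 × 0.12 = 7.56
  Essays 46 × 0.1 = 4.6
  Reflections 57 × 0.23 = 13.11
  Studio work 67 × 0.14 = 9.38
  Capstone 54.5 × 0.06 = 3.27
  Quizzes 88 × 0.16 = 14.08
Sum = 60.74
Bonus assignment: 60.74 + 0 = 60.74
60.74 is ≥ 60 and < 67 → D

D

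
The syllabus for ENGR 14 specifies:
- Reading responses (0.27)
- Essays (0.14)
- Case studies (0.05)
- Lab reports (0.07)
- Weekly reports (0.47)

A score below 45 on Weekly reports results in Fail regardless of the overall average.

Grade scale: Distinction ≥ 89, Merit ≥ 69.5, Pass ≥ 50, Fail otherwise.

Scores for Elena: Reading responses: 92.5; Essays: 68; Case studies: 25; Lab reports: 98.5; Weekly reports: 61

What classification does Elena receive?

Merit

Weekly reports score 61 ≥ 45: minimum met.
Weighted total:
  Reading responses 92.5 × 0.27 = 24.975
  Essays 68 × 0.14 = 9.52
  Case studies 25 × 0.05 = 1.25
  Lab reports 98.5 × 0.07 = 6.895
  Weekly reports 61 × 0.47 = 28.67
Sum = 71.31
71.31 is ≥ 69.5 and < 89 → Merit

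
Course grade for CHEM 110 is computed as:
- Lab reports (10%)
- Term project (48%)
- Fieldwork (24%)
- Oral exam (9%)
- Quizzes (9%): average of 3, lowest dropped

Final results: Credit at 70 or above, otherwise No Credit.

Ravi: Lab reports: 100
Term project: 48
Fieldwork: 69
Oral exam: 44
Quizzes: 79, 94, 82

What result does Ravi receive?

Quizzes: drop 79 → average of remaining 2 = 176/2 = 88
Weighted total:
  Lab reports 100 × 0.1 = 10
  Term project 48 × 0.48 = 23.04
  Fieldwork 69 × 0.24 = 16.56
  Oral exam 44 × 0.09 = 3.96
  Quizzes 88 × 0.09 = 7.92
Sum = 61.48
61.48 < 70 → No Credit

No Credit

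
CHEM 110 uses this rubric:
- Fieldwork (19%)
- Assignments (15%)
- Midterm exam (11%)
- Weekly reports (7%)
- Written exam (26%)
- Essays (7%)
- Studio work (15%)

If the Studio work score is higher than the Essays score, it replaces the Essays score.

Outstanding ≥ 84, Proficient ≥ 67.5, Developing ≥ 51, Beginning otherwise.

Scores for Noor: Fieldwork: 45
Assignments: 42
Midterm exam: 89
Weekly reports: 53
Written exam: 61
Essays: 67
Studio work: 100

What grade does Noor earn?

Studio work (100) > Essays (67), so Essays counts as 100.
Weighted total:
  Fieldwork 45 × 0.19 = 8.55
  Assignments 42 × 0.15 = 6.3
  Midterm exam 89 × 0.11 = 9.79
  Weekly reports 53 × 0.07 = 3.71
  Written exam 61 × 0.26 = 15.86
  Essays 100 × 0.07 = 7
  Studio work 100 × 0.15 = 15
Sum = 66.21
66.21 is ≥ 51 and < 67.5 → Developing

Developing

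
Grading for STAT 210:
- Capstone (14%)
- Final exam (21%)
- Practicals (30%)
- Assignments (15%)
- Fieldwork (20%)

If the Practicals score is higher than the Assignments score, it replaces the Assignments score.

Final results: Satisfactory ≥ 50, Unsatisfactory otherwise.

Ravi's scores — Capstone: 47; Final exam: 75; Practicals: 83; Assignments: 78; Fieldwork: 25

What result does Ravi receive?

Practicals (83) > Assignments (78), so Assignments counts as 83.
Weighted total:
  Capstone 47 × 0.14 = 6.58
  Final exam 75 × 0.21 = 15.75
  Practicals 83 × 0.3 = 24.9
  Assignments 83 × 0.15 = 12.45
  Fieldwork 25 × 0.2 = 5
Sum = 64.68
64.68 ≥ 50 → Satisfactory

Satisfactory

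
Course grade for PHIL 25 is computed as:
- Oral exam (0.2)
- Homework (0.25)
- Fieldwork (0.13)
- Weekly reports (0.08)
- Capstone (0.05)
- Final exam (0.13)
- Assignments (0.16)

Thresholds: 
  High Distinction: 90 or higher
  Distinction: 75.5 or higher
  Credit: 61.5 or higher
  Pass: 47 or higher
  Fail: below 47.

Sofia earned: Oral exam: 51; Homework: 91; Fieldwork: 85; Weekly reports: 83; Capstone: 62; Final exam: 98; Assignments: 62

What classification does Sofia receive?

Distinction

Weighted total:
  Oral exam 51 × 0.2 = 10.2
  Homework 91 × 0.25 = 22.75
  Fieldwork 85 × 0.13 = 11.05
  Weekly reports 83 × 0.08 = 6.64
  Capstone 62 × 0.05 = 3.1
  Final exam 98 × 0.13 = 12.74
  Assignments 62 × 0.16 = 9.92
Sum = 76.4
76.4 is ≥ 75.5 and < 90 → Distinction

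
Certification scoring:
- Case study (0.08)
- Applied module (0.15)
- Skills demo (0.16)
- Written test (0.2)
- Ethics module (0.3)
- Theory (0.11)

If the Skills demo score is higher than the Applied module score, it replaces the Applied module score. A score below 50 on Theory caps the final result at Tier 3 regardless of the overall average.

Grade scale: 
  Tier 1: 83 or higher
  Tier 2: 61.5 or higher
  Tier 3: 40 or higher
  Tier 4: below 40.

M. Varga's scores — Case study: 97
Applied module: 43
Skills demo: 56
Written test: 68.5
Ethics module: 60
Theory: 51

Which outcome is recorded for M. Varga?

Skills demo (56) > Applied module (43), so Applied module counts as 56.
Theory score 51 ≥ 50: minimum met.
Weighted total:
  Case study 97 × 0.08 = 7.76
  Applied module 56 × 0.15 = 8.4
  Skills demo 56 × 0.16 = 8.96
  Written test 68.5 × 0.2 = 13.7
  Ethics module 60 × 0.3 = 18
  Theory 51 × 0.11 = 5.61
Sum = 62.43
62.43 is ≥ 61.5 and < 83 → Tier 2

Tier 2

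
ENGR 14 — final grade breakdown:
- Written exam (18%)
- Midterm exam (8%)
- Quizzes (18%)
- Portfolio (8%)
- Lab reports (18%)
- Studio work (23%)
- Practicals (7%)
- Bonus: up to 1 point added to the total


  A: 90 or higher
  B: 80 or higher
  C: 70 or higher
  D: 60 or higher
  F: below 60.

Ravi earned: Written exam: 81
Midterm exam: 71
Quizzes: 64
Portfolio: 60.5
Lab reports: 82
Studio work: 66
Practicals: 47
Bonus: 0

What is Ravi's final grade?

Weighted total:
  Written exam 81 × 0.18 = 14.58
  Midterm exam 71 × 0.08 = 5.68
  Quizzes 64 × 0.18 = 11.52
  Portfolio 60.5 × 0.08 = 4.84
  Lab reports 82 × 0.18 = 14.76
  Studio work 66 × 0.23 = 15.18
  Practicals 47 × 0.07 = 3.29
Sum = 69.85
Bonus: 69.85 + 0 = 69.85
69.85 is ≥ 60 and < 70 → D

D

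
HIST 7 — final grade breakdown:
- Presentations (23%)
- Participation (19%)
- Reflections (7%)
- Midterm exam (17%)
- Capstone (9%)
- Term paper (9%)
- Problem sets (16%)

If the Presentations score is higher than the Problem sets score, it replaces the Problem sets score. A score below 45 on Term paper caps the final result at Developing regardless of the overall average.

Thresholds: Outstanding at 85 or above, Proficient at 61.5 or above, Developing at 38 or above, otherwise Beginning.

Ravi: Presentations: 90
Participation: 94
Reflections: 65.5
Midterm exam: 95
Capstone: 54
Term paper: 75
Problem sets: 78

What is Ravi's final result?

Outstanding

Presentations (90) > Problem sets (78), so Problem sets counts as 90.
Term paper score 75 ≥ 45: minimum met.
Weighted total:
  Presentations 90 × 0.23 = 20.7
  Participation 94 × 0.19 = 17.86
  Reflections 65.5 × 0.07 = 4.585
  Midterm exam 95 × 0.17 = 16.15
  Capstone 54 × 0.09 = 4.86
  Term paper 75 × 0.09 = 6.75
  Problem sets 90 × 0.16 = 14.4
Sum = 85.305
85.305 ≥ 85 → Outstanding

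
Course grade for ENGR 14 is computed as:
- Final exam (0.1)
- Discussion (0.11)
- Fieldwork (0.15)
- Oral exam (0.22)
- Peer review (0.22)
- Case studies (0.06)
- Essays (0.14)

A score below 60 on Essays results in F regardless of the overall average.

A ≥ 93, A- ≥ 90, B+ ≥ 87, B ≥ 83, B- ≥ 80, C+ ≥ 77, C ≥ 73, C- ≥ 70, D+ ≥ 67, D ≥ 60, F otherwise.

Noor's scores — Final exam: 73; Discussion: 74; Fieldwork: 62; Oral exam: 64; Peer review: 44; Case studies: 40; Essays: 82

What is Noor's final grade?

Essays score 82 ≥ 60: minimum met.
Weighted total:
  Final exam 73 × 0.1 = 7.3
  Discussion 74 × 0.11 = 8.14
  Fieldwork 62 × 0.15 = 9.3
  Oral exam 64 × 0.22 = 14.08
  Peer review 44 × 0.22 = 9.68
  Case studies 40 × 0.06 = 2.4
  Essays 82 × 0.14 = 11.48
Sum = 62.38
62.38 is ≥ 60 and < 67 → D

D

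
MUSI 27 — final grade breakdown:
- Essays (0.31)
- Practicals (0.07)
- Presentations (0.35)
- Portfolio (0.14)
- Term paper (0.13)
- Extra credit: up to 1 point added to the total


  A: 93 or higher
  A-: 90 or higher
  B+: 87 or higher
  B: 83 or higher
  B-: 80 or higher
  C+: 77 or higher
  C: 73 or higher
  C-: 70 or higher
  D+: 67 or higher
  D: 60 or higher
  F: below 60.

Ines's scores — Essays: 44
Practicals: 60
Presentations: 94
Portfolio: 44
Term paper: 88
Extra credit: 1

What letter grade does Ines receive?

Weighted total:
  Essays 44 × 0.31 = 13.64
  Practicals 60 × 0.07 = 4.2
  Presentations 94 × 0.35 = 32.9
  Portfolio 44 × 0.14 = 6.16
  Term paper 88 × 0.13 = 11.44
Sum = 68.34
Extra credit: 68.34 + 1 = 69.34
69.34 is ≥ 67 and < 70 → D+

D+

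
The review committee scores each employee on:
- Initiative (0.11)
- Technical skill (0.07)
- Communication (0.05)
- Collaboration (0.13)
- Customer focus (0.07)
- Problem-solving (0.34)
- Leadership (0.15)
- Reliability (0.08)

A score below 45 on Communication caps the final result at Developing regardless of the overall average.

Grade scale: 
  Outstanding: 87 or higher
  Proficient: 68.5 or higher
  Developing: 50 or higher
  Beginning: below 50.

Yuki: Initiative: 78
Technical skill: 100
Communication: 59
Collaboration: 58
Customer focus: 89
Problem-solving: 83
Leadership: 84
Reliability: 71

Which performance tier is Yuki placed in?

Proficient

Communication score 59 ≥ 45: minimum met.
Weighted total:
  Initiative 78 × 0.11 = 8.58
  Technical skill 100 × 0.07 = 7
  Communication 59 × 0.05 = 2.95
  Collaboration 58 × 0.13 = 7.54
  Customer focus 89 × 0.07 = 6.23
  Problem-solving 83 × 0.34 = 28.22
  Leadership 84 × 0.15 = 12.6
  Reliability 71 × 0.08 = 5.68
Sum = 78.8
78.8 is ≥ 68.5 and < 87 → Proficient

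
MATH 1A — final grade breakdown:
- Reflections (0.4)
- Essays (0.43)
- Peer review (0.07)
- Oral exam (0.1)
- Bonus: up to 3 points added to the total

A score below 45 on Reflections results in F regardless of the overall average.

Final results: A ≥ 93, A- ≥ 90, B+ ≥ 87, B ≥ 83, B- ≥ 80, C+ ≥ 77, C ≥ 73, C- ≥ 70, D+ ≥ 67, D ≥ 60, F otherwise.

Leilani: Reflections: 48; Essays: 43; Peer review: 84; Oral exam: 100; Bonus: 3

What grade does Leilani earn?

F

Reflections score 48 ≥ 45: minimum met.
Weighted total:
  Reflections 48 × 0.4 = 19.2
  Essays 43 × 0.43 = 18.49
  Peer review 84 × 0.07 = 5.88
  Oral exam 100 × 0.1 = 10
Sum = 53.57
Bonus: 53.57 + 3 = 56.57
56.57 < 60 → F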